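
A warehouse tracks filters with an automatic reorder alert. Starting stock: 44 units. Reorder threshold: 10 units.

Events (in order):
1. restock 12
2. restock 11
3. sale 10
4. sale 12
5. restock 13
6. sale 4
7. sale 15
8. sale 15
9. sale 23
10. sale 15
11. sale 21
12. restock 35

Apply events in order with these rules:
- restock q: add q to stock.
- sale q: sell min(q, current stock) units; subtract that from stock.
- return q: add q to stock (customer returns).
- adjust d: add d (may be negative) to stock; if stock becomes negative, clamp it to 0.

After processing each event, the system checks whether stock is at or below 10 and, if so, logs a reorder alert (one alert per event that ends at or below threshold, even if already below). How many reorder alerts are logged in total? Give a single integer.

Processing events:
Start: stock = 44
  Event 1 (restock 12): 44 + 12 = 56
  Event 2 (restock 11): 56 + 11 = 67
  Event 3 (sale 10): sell min(10,67)=10. stock: 67 - 10 = 57. total_sold = 10
  Event 4 (sale 12): sell min(12,57)=12. stock: 57 - 12 = 45. total_sold = 22
  Event 5 (restock 13): 45 + 13 = 58
  Event 6 (sale 4): sell min(4,58)=4. stock: 58 - 4 = 54. total_sold = 26
  Event 7 (sale 15): sell min(15,54)=15. stock: 54 - 15 = 39. total_sold = 41
  Event 8 (sale 15): sell min(15,39)=15. stock: 39 - 15 = 24. total_sold = 56
  Event 9 (sale 23): sell min(23,24)=23. stock: 24 - 23 = 1. total_sold = 79
  Event 10 (sale 15): sell min(15,1)=1. stock: 1 - 1 = 0. total_sold = 80
  Event 11 (sale 21): sell min(21,0)=0. stock: 0 - 0 = 0. total_sold = 80
  Event 12 (restock 35): 0 + 35 = 35
Final: stock = 35, total_sold = 80

Checking against threshold 10:
  After event 1: stock=56 > 10
  After event 2: stock=67 > 10
  After event 3: stock=57 > 10
  After event 4: stock=45 > 10
  After event 5: stock=58 > 10
  After event 6: stock=54 > 10
  After event 7: stock=39 > 10
  After event 8: stock=24 > 10
  After event 9: stock=1 <= 10 -> ALERT
  After event 10: stock=0 <= 10 -> ALERT
  After event 11: stock=0 <= 10 -> ALERT
  After event 12: stock=35 > 10
Alert events: [9, 10, 11]. Count = 3

Answer: 3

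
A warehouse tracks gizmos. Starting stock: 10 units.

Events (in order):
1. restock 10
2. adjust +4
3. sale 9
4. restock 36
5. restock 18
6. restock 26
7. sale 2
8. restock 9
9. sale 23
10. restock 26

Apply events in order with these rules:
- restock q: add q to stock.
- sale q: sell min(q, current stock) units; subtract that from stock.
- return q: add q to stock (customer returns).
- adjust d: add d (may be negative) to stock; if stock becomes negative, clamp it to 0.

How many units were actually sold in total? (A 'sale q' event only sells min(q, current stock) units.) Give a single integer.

Answer: 34

Derivation:
Processing events:
Start: stock = 10
  Event 1 (restock 10): 10 + 10 = 20
  Event 2 (adjust +4): 20 + 4 = 24
  Event 3 (sale 9): sell min(9,24)=9. stock: 24 - 9 = 15. total_sold = 9
  Event 4 (restock 36): 15 + 36 = 51
  Event 5 (restock 18): 51 + 18 = 69
  Event 6 (restock 26): 69 + 26 = 95
  Event 7 (sale 2): sell min(2,95)=2. stock: 95 - 2 = 93. total_sold = 11
  Event 8 (restock 9): 93 + 9 = 102
  Event 9 (sale 23): sell min(23,102)=23. stock: 102 - 23 = 79. total_sold = 34
  Event 10 (restock 26): 79 + 26 = 105
Final: stock = 105, total_sold = 34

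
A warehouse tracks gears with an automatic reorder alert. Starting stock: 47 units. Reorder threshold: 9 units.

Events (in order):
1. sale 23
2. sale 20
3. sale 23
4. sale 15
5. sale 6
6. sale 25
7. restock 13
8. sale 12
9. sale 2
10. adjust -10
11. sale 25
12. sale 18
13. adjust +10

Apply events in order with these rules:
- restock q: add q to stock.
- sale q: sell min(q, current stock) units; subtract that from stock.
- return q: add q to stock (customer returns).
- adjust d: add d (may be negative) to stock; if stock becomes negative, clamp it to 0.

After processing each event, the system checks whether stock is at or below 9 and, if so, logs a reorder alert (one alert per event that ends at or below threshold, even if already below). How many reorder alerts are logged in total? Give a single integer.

Processing events:
Start: stock = 47
  Event 1 (sale 23): sell min(23,47)=23. stock: 47 - 23 = 24. total_sold = 23
  Event 2 (sale 20): sell min(20,24)=20. stock: 24 - 20 = 4. total_sold = 43
  Event 3 (sale 23): sell min(23,4)=4. stock: 4 - 4 = 0. total_sold = 47
  Event 4 (sale 15): sell min(15,0)=0. stock: 0 - 0 = 0. total_sold = 47
  Event 5 (sale 6): sell min(6,0)=0. stock: 0 - 0 = 0. total_sold = 47
  Event 6 (sale 25): sell min(25,0)=0. stock: 0 - 0 = 0. total_sold = 47
  Event 7 (restock 13): 0 + 13 = 13
  Event 8 (sale 12): sell min(12,13)=12. stock: 13 - 12 = 1. total_sold = 59
  Event 9 (sale 2): sell min(2,1)=1. stock: 1 - 1 = 0. total_sold = 60
  Event 10 (adjust -10): 0 + -10 = 0 (clamped to 0)
  Event 11 (sale 25): sell min(25,0)=0. stock: 0 - 0 = 0. total_sold = 60
  Event 12 (sale 18): sell min(18,0)=0. stock: 0 - 0 = 0. total_sold = 60
  Event 13 (adjust +10): 0 + 10 = 10
Final: stock = 10, total_sold = 60

Checking against threshold 9:
  After event 1: stock=24 > 9
  After event 2: stock=4 <= 9 -> ALERT
  After event 3: stock=0 <= 9 -> ALERT
  After event 4: stock=0 <= 9 -> ALERT
  After event 5: stock=0 <= 9 -> ALERT
  After event 6: stock=0 <= 9 -> ALERT
  After event 7: stock=13 > 9
  After event 8: stock=1 <= 9 -> ALERT
  After event 9: stock=0 <= 9 -> ALERT
  After event 10: stock=0 <= 9 -> ALERT
  After event 11: stock=0 <= 9 -> ALERT
  After event 12: stock=0 <= 9 -> ALERT
  After event 13: stock=10 > 9
Alert events: [2, 3, 4, 5, 6, 8, 9, 10, 11, 12]. Count = 10

Answer: 10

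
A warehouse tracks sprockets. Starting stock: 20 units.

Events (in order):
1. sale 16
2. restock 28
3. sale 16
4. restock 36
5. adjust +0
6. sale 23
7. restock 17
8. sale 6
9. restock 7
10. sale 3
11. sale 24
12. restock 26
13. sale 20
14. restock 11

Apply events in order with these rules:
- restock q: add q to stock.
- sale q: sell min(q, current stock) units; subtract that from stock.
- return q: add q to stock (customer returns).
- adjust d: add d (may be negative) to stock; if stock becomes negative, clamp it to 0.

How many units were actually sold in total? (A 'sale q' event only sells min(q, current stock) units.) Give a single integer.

Answer: 108

Derivation:
Processing events:
Start: stock = 20
  Event 1 (sale 16): sell min(16,20)=16. stock: 20 - 16 = 4. total_sold = 16
  Event 2 (restock 28): 4 + 28 = 32
  Event 3 (sale 16): sell min(16,32)=16. stock: 32 - 16 = 16. total_sold = 32
  Event 4 (restock 36): 16 + 36 = 52
  Event 5 (adjust +0): 52 + 0 = 52
  Event 6 (sale 23): sell min(23,52)=23. stock: 52 - 23 = 29. total_sold = 55
  Event 7 (restock 17): 29 + 17 = 46
  Event 8 (sale 6): sell min(6,46)=6. stock: 46 - 6 = 40. total_sold = 61
  Event 9 (restock 7): 40 + 7 = 47
  Event 10 (sale 3): sell min(3,47)=3. stock: 47 - 3 = 44. total_sold = 64
  Event 11 (sale 24): sell min(24,44)=24. stock: 44 - 24 = 20. total_sold = 88
  Event 12 (restock 26): 20 + 26 = 46
  Event 13 (sale 20): sell min(20,46)=20. stock: 46 - 20 = 26. total_sold = 108
  Event 14 (restock 11): 26 + 11 = 37
Final: stock = 37, total_sold = 108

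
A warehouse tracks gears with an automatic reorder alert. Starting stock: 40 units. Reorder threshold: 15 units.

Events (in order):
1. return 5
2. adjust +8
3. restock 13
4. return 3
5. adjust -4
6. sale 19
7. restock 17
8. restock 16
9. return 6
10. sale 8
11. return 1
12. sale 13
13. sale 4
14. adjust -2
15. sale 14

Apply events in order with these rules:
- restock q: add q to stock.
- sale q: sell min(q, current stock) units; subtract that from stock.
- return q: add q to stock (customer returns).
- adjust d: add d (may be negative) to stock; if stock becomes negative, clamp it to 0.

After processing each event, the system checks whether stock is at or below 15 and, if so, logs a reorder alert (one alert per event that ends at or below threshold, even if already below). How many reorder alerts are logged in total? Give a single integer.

Processing events:
Start: stock = 40
  Event 1 (return 5): 40 + 5 = 45
  Event 2 (adjust +8): 45 + 8 = 53
  Event 3 (restock 13): 53 + 13 = 66
  Event 4 (return 3): 66 + 3 = 69
  Event 5 (adjust -4): 69 + -4 = 65
  Event 6 (sale 19): sell min(19,65)=19. stock: 65 - 19 = 46. total_sold = 19
  Event 7 (restock 17): 46 + 17 = 63
  Event 8 (restock 16): 63 + 16 = 79
  Event 9 (return 6): 79 + 6 = 85
  Event 10 (sale 8): sell min(8,85)=8. stock: 85 - 8 = 77. total_sold = 27
  Event 11 (return 1): 77 + 1 = 78
  Event 12 (sale 13): sell min(13,78)=13. stock: 78 - 13 = 65. total_sold = 40
  Event 13 (sale 4): sell min(4,65)=4. stock: 65 - 4 = 61. total_sold = 44
  Event 14 (adjust -2): 61 + -2 = 59
  Event 15 (sale 14): sell min(14,59)=14. stock: 59 - 14 = 45. total_sold = 58
Final: stock = 45, total_sold = 58

Checking against threshold 15:
  After event 1: stock=45 > 15
  After event 2: stock=53 > 15
  After event 3: stock=66 > 15
  After event 4: stock=69 > 15
  After event 5: stock=65 > 15
  After event 6: stock=46 > 15
  After event 7: stock=63 > 15
  After event 8: stock=79 > 15
  After event 9: stock=85 > 15
  After event 10: stock=77 > 15
  After event 11: stock=78 > 15
  After event 12: stock=65 > 15
  After event 13: stock=61 > 15
  After event 14: stock=59 > 15
  After event 15: stock=45 > 15
Alert events: []. Count = 0

Answer: 0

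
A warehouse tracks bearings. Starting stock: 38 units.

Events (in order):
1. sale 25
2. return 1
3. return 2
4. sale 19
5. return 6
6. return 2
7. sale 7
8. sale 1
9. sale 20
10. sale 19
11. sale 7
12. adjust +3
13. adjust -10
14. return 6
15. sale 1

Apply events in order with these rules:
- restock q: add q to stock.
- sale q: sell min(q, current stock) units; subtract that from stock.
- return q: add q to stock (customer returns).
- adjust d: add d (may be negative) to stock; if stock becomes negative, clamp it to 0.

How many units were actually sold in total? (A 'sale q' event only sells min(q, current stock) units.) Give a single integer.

Answer: 50

Derivation:
Processing events:
Start: stock = 38
  Event 1 (sale 25): sell min(25,38)=25. stock: 38 - 25 = 13. total_sold = 25
  Event 2 (return 1): 13 + 1 = 14
  Event 3 (return 2): 14 + 2 = 16
  Event 4 (sale 19): sell min(19,16)=16. stock: 16 - 16 = 0. total_sold = 41
  Event 5 (return 6): 0 + 6 = 6
  Event 6 (return 2): 6 + 2 = 8
  Event 7 (sale 7): sell min(7,8)=7. stock: 8 - 7 = 1. total_sold = 48
  Event 8 (sale 1): sell min(1,1)=1. stock: 1 - 1 = 0. total_sold = 49
  Event 9 (sale 20): sell min(20,0)=0. stock: 0 - 0 = 0. total_sold = 49
  Event 10 (sale 19): sell min(19,0)=0. stock: 0 - 0 = 0. total_sold = 49
  Event 11 (sale 7): sell min(7,0)=0. stock: 0 - 0 = 0. total_sold = 49
  Event 12 (adjust +3): 0 + 3 = 3
  Event 13 (adjust -10): 3 + -10 = 0 (clamped to 0)
  Event 14 (return 6): 0 + 6 = 6
  Event 15 (sale 1): sell min(1,6)=1. stock: 6 - 1 = 5. total_sold = 50
Final: stock = 5, total_sold = 50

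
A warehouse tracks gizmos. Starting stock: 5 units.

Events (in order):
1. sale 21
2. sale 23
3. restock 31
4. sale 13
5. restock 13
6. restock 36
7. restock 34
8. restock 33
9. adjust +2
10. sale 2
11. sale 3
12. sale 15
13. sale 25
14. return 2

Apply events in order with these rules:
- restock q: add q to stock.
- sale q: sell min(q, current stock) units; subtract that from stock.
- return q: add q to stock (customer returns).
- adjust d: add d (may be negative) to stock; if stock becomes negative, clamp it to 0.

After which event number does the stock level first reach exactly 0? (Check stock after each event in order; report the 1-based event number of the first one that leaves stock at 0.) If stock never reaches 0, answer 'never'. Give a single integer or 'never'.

Processing events:
Start: stock = 5
  Event 1 (sale 21): sell min(21,5)=5. stock: 5 - 5 = 0. total_sold = 5
  Event 2 (sale 23): sell min(23,0)=0. stock: 0 - 0 = 0. total_sold = 5
  Event 3 (restock 31): 0 + 31 = 31
  Event 4 (sale 13): sell min(13,31)=13. stock: 31 - 13 = 18. total_sold = 18
  Event 5 (restock 13): 18 + 13 = 31
  Event 6 (restock 36): 31 + 36 = 67
  Event 7 (restock 34): 67 + 34 = 101
  Event 8 (restock 33): 101 + 33 = 134
  Event 9 (adjust +2): 134 + 2 = 136
  Event 10 (sale 2): sell min(2,136)=2. stock: 136 - 2 = 134. total_sold = 20
  Event 11 (sale 3): sell min(3,134)=3. stock: 134 - 3 = 131. total_sold = 23
  Event 12 (sale 15): sell min(15,131)=15. stock: 131 - 15 = 116. total_sold = 38
  Event 13 (sale 25): sell min(25,116)=25. stock: 116 - 25 = 91. total_sold = 63
  Event 14 (return 2): 91 + 2 = 93
Final: stock = 93, total_sold = 63

First zero at event 1.

Answer: 1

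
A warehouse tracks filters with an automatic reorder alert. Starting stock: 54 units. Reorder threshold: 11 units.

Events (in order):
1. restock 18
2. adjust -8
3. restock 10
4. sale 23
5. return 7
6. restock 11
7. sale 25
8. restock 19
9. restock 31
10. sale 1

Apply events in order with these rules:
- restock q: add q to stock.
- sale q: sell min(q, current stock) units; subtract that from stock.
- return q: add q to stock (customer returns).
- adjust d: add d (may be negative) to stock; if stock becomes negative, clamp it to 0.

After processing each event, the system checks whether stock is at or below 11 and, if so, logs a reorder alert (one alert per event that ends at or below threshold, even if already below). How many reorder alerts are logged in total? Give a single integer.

Processing events:
Start: stock = 54
  Event 1 (restock 18): 54 + 18 = 72
  Event 2 (adjust -8): 72 + -8 = 64
  Event 3 (restock 10): 64 + 10 = 74
  Event 4 (sale 23): sell min(23,74)=23. stock: 74 - 23 = 51. total_sold = 23
  Event 5 (return 7): 51 + 7 = 58
  Event 6 (restock 11): 58 + 11 = 69
  Event 7 (sale 25): sell min(25,69)=25. stock: 69 - 25 = 44. total_sold = 48
  Event 8 (restock 19): 44 + 19 = 63
  Event 9 (restock 31): 63 + 31 = 94
  Event 10 (sale 1): sell min(1,94)=1. stock: 94 - 1 = 93. total_sold = 49
Final: stock = 93, total_sold = 49

Checking against threshold 11:
  After event 1: stock=72 > 11
  After event 2: stock=64 > 11
  After event 3: stock=74 > 11
  After event 4: stock=51 > 11
  After event 5: stock=58 > 11
  After event 6: stock=69 > 11
  After event 7: stock=44 > 11
  After event 8: stock=63 > 11
  After event 9: stock=94 > 11
  After event 10: stock=93 > 11
Alert events: []. Count = 0

Answer: 0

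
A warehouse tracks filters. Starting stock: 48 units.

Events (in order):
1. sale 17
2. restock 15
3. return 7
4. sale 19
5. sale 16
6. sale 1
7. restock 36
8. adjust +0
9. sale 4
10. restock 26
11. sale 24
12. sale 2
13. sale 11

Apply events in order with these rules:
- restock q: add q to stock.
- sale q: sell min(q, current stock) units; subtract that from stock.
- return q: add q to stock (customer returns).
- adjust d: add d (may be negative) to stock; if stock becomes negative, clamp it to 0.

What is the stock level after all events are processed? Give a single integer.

Answer: 38

Derivation:
Processing events:
Start: stock = 48
  Event 1 (sale 17): sell min(17,48)=17. stock: 48 - 17 = 31. total_sold = 17
  Event 2 (restock 15): 31 + 15 = 46
  Event 3 (return 7): 46 + 7 = 53
  Event 4 (sale 19): sell min(19,53)=19. stock: 53 - 19 = 34. total_sold = 36
  Event 5 (sale 16): sell min(16,34)=16. stock: 34 - 16 = 18. total_sold = 52
  Event 6 (sale 1): sell min(1,18)=1. stock: 18 - 1 = 17. total_sold = 53
  Event 7 (restock 36): 17 + 36 = 53
  Event 8 (adjust +0): 53 + 0 = 53
  Event 9 (sale 4): sell min(4,53)=4. stock: 53 - 4 = 49. total_sold = 57
  Event 10 (restock 26): 49 + 26 = 75
  Event 11 (sale 24): sell min(24,75)=24. stock: 75 - 24 = 51. total_sold = 81
  Event 12 (sale 2): sell min(2,51)=2. stock: 51 - 2 = 49. total_sold = 83
  Event 13 (sale 11): sell min(11,49)=11. stock: 49 - 11 = 38. total_sold = 94
Final: stock = 38, total_sold = 94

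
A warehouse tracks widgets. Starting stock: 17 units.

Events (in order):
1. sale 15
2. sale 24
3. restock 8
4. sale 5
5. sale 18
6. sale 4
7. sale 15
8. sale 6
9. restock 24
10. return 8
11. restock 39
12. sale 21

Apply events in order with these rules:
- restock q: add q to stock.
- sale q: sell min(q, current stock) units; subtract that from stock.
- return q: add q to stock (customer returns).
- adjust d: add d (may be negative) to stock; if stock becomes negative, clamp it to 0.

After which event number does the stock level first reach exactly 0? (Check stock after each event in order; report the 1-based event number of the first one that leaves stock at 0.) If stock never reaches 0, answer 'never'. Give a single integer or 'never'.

Processing events:
Start: stock = 17
  Event 1 (sale 15): sell min(15,17)=15. stock: 17 - 15 = 2. total_sold = 15
  Event 2 (sale 24): sell min(24,2)=2. stock: 2 - 2 = 0. total_sold = 17
  Event 3 (restock 8): 0 + 8 = 8
  Event 4 (sale 5): sell min(5,8)=5. stock: 8 - 5 = 3. total_sold = 22
  Event 5 (sale 18): sell min(18,3)=3. stock: 3 - 3 = 0. total_sold = 25
  Event 6 (sale 4): sell min(4,0)=0. stock: 0 - 0 = 0. total_sold = 25
  Event 7 (sale 15): sell min(15,0)=0. stock: 0 - 0 = 0. total_sold = 25
  Event 8 (sale 6): sell min(6,0)=0. stock: 0 - 0 = 0. total_sold = 25
  Event 9 (restock 24): 0 + 24 = 24
  Event 10 (return 8): 24 + 8 = 32
  Event 11 (restock 39): 32 + 39 = 71
  Event 12 (sale 21): sell min(21,71)=21. stock: 71 - 21 = 50. total_sold = 46
Final: stock = 50, total_sold = 46

First zero at event 2.

Answer: 2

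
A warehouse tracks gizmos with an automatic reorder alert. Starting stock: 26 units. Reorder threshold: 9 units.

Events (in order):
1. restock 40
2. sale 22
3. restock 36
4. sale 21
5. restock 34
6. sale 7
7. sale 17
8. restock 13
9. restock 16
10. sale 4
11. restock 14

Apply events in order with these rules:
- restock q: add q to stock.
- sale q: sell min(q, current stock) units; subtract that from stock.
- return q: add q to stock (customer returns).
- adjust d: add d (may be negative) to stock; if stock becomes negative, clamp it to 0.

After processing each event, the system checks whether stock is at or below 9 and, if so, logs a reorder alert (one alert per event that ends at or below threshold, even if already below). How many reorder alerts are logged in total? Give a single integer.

Answer: 0

Derivation:
Processing events:
Start: stock = 26
  Event 1 (restock 40): 26 + 40 = 66
  Event 2 (sale 22): sell min(22,66)=22. stock: 66 - 22 = 44. total_sold = 22
  Event 3 (restock 36): 44 + 36 = 80
  Event 4 (sale 21): sell min(21,80)=21. stock: 80 - 21 = 59. total_sold = 43
  Event 5 (restock 34): 59 + 34 = 93
  Event 6 (sale 7): sell min(7,93)=7. stock: 93 - 7 = 86. total_sold = 50
  Event 7 (sale 17): sell min(17,86)=17. stock: 86 - 17 = 69. total_sold = 67
  Event 8 (restock 13): 69 + 13 = 82
  Event 9 (restock 16): 82 + 16 = 98
  Event 10 (sale 4): sell min(4,98)=4. stock: 98 - 4 = 94. total_sold = 71
  Event 11 (restock 14): 94 + 14 = 108
Final: stock = 108, total_sold = 71

Checking against threshold 9:
  After event 1: stock=66 > 9
  After event 2: stock=44 > 9
  After event 3: stock=80 > 9
  After event 4: stock=59 > 9
  After event 5: stock=93 > 9
  After event 6: stock=86 > 9
  After event 7: stock=69 > 9
  After event 8: stock=82 > 9
  After event 9: stock=98 > 9
  After event 10: stock=94 > 9
  After event 11: stock=108 > 9
Alert events: []. Count = 0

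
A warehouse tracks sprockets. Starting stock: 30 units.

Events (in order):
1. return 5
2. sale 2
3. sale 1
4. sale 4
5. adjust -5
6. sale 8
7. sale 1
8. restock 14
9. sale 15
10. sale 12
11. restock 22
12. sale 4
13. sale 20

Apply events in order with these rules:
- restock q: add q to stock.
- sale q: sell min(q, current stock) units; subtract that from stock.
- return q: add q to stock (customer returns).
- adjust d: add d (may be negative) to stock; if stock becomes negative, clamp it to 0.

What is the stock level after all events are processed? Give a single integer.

Answer: 0

Derivation:
Processing events:
Start: stock = 30
  Event 1 (return 5): 30 + 5 = 35
  Event 2 (sale 2): sell min(2,35)=2. stock: 35 - 2 = 33. total_sold = 2
  Event 3 (sale 1): sell min(1,33)=1. stock: 33 - 1 = 32. total_sold = 3
  Event 4 (sale 4): sell min(4,32)=4. stock: 32 - 4 = 28. total_sold = 7
  Event 5 (adjust -5): 28 + -5 = 23
  Event 6 (sale 8): sell min(8,23)=8. stock: 23 - 8 = 15. total_sold = 15
  Event 7 (sale 1): sell min(1,15)=1. stock: 15 - 1 = 14. total_sold = 16
  Event 8 (restock 14): 14 + 14 = 28
  Event 9 (sale 15): sell min(15,28)=15. stock: 28 - 15 = 13. total_sold = 31
  Event 10 (sale 12): sell min(12,13)=12. stock: 13 - 12 = 1. total_sold = 43
  Event 11 (restock 22): 1 + 22 = 23
  Event 12 (sale 4): sell min(4,23)=4. stock: 23 - 4 = 19. total_sold = 47
  Event 13 (sale 20): sell min(20,19)=19. stock: 19 - 19 = 0. total_sold = 66
Final: stock = 0, total_sold = 66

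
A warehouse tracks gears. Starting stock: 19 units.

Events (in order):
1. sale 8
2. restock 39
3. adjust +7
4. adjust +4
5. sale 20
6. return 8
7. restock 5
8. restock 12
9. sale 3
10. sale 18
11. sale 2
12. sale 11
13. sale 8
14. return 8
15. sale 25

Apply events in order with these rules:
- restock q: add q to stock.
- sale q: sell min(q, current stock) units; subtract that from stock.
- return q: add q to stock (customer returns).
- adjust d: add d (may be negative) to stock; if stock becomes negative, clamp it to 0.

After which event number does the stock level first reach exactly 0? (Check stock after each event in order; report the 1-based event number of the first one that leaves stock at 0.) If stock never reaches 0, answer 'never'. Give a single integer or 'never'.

Answer: never

Derivation:
Processing events:
Start: stock = 19
  Event 1 (sale 8): sell min(8,19)=8. stock: 19 - 8 = 11. total_sold = 8
  Event 2 (restock 39): 11 + 39 = 50
  Event 3 (adjust +7): 50 + 7 = 57
  Event 4 (adjust +4): 57 + 4 = 61
  Event 5 (sale 20): sell min(20,61)=20. stock: 61 - 20 = 41. total_sold = 28
  Event 6 (return 8): 41 + 8 = 49
  Event 7 (restock 5): 49 + 5 = 54
  Event 8 (restock 12): 54 + 12 = 66
  Event 9 (sale 3): sell min(3,66)=3. stock: 66 - 3 = 63. total_sold = 31
  Event 10 (sale 18): sell min(18,63)=18. stock: 63 - 18 = 45. total_sold = 49
  Event 11 (sale 2): sell min(2,45)=2. stock: 45 - 2 = 43. total_sold = 51
  Event 12 (sale 11): sell min(11,43)=11. stock: 43 - 11 = 32. total_sold = 62
  Event 13 (sale 8): sell min(8,32)=8. stock: 32 - 8 = 24. total_sold = 70
  Event 14 (return 8): 24 + 8 = 32
  Event 15 (sale 25): sell min(25,32)=25. stock: 32 - 25 = 7. total_sold = 95
Final: stock = 7, total_sold = 95

Stock never reaches 0.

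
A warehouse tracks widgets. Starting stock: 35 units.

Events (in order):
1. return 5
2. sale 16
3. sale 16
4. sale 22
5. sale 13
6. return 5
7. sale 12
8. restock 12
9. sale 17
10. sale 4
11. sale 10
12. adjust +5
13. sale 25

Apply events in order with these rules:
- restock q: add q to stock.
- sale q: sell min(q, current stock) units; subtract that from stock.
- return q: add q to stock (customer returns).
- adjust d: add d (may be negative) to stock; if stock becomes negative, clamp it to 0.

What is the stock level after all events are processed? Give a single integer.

Answer: 0

Derivation:
Processing events:
Start: stock = 35
  Event 1 (return 5): 35 + 5 = 40
  Event 2 (sale 16): sell min(16,40)=16. stock: 40 - 16 = 24. total_sold = 16
  Event 3 (sale 16): sell min(16,24)=16. stock: 24 - 16 = 8. total_sold = 32
  Event 4 (sale 22): sell min(22,8)=8. stock: 8 - 8 = 0. total_sold = 40
  Event 5 (sale 13): sell min(13,0)=0. stock: 0 - 0 = 0. total_sold = 40
  Event 6 (return 5): 0 + 5 = 5
  Event 7 (sale 12): sell min(12,5)=5. stock: 5 - 5 = 0. total_sold = 45
  Event 8 (restock 12): 0 + 12 = 12
  Event 9 (sale 17): sell min(17,12)=12. stock: 12 - 12 = 0. total_sold = 57
  Event 10 (sale 4): sell min(4,0)=0. stock: 0 - 0 = 0. total_sold = 57
  Event 11 (sale 10): sell min(10,0)=0. stock: 0 - 0 = 0. total_sold = 57
  Event 12 (adjust +5): 0 + 5 = 5
  Event 13 (sale 25): sell min(25,5)=5. stock: 5 - 5 = 0. total_sold = 62
Final: stock = 0, total_sold = 62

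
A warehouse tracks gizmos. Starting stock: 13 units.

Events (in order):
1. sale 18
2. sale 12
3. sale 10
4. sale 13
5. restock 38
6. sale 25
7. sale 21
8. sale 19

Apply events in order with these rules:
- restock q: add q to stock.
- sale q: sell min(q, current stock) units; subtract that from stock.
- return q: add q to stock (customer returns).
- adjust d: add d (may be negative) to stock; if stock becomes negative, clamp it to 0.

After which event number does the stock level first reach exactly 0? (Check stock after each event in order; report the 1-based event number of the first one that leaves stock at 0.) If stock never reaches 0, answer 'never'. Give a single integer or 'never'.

Processing events:
Start: stock = 13
  Event 1 (sale 18): sell min(18,13)=13. stock: 13 - 13 = 0. total_sold = 13
  Event 2 (sale 12): sell min(12,0)=0. stock: 0 - 0 = 0. total_sold = 13
  Event 3 (sale 10): sell min(10,0)=0. stock: 0 - 0 = 0. total_sold = 13
  Event 4 (sale 13): sell min(13,0)=0. stock: 0 - 0 = 0. total_sold = 13
  Event 5 (restock 38): 0 + 38 = 38
  Event 6 (sale 25): sell min(25,38)=25. stock: 38 - 25 = 13. total_sold = 38
  Event 7 (sale 21): sell min(21,13)=13. stock: 13 - 13 = 0. total_sold = 51
  Event 8 (sale 19): sell min(19,0)=0. stock: 0 - 0 = 0. total_sold = 51
Final: stock = 0, total_sold = 51

First zero at event 1.

Answer: 1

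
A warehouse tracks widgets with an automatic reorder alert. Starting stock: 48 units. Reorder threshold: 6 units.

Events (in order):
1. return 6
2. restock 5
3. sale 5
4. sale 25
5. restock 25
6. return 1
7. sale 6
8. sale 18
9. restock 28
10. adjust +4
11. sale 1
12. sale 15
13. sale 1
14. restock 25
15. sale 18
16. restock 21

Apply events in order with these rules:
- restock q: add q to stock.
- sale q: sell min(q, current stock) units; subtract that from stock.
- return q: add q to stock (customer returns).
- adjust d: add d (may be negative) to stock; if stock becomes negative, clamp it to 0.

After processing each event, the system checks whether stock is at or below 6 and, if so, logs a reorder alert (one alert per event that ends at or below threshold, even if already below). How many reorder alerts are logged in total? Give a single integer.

Processing events:
Start: stock = 48
  Event 1 (return 6): 48 + 6 = 54
  Event 2 (restock 5): 54 + 5 = 59
  Event 3 (sale 5): sell min(5,59)=5. stock: 59 - 5 = 54. total_sold = 5
  Event 4 (sale 25): sell min(25,54)=25. stock: 54 - 25 = 29. total_sold = 30
  Event 5 (restock 25): 29 + 25 = 54
  Event 6 (return 1): 54 + 1 = 55
  Event 7 (sale 6): sell min(6,55)=6. stock: 55 - 6 = 49. total_sold = 36
  Event 8 (sale 18): sell min(18,49)=18. stock: 49 - 18 = 31. total_sold = 54
  Event 9 (restock 28): 31 + 28 = 59
  Event 10 (adjust +4): 59 + 4 = 63
  Event 11 (sale 1): sell min(1,63)=1. stock: 63 - 1 = 62. total_sold = 55
  Event 12 (sale 15): sell min(15,62)=15. stock: 62 - 15 = 47. total_sold = 70
  Event 13 (sale 1): sell min(1,47)=1. stock: 47 - 1 = 46. total_sold = 71
  Event 14 (restock 25): 46 + 25 = 71
  Event 15 (sale 18): sell min(18,71)=18. stock: 71 - 18 = 53. total_sold = 89
  Event 16 (restock 21): 53 + 21 = 74
Final: stock = 74, total_sold = 89

Checking against threshold 6:
  After event 1: stock=54 > 6
  After event 2: stock=59 > 6
  After event 3: stock=54 > 6
  After event 4: stock=29 > 6
  After event 5: stock=54 > 6
  After event 6: stock=55 > 6
  After event 7: stock=49 > 6
  After event 8: stock=31 > 6
  After event 9: stock=59 > 6
  After event 10: stock=63 > 6
  After event 11: stock=62 > 6
  After event 12: stock=47 > 6
  After event 13: stock=46 > 6
  After event 14: stock=71 > 6
  After event 15: stock=53 > 6
  After event 16: stock=74 > 6
Alert events: []. Count = 0

Answer: 0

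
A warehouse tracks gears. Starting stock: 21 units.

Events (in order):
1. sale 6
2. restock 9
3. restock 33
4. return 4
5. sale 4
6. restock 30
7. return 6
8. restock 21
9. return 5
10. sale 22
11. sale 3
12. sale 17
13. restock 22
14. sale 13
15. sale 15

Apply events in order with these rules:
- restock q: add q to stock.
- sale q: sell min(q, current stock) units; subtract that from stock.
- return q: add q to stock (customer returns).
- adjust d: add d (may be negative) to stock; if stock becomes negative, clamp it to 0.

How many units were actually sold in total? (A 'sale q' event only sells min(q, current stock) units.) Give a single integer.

Processing events:
Start: stock = 21
  Event 1 (sale 6): sell min(6,21)=6. stock: 21 - 6 = 15. total_sold = 6
  Event 2 (restock 9): 15 + 9 = 24
  Event 3 (restock 33): 24 + 33 = 57
  Event 4 (return 4): 57 + 4 = 61
  Event 5 (sale 4): sell min(4,61)=4. stock: 61 - 4 = 57. total_sold = 10
  Event 6 (restock 30): 57 + 30 = 87
  Event 7 (return 6): 87 + 6 = 93
  Event 8 (restock 21): 93 + 21 = 114
  Event 9 (return 5): 114 + 5 = 119
  Event 10 (sale 22): sell min(22,119)=22. stock: 119 - 22 = 97. total_sold = 32
  Event 11 (sale 3): sell min(3,97)=3. stock: 97 - 3 = 94. total_sold = 35
  Event 12 (sale 17): sell min(17,94)=17. stock: 94 - 17 = 77. total_sold = 52
  Event 13 (restock 22): 77 + 22 = 99
  Event 14 (sale 13): sell min(13,99)=13. stock: 99 - 13 = 86. total_sold = 65
  Event 15 (sale 15): sell min(15,86)=15. stock: 86 - 15 = 71. total_sold = 80
Final: stock = 71, total_sold = 80

Answer: 80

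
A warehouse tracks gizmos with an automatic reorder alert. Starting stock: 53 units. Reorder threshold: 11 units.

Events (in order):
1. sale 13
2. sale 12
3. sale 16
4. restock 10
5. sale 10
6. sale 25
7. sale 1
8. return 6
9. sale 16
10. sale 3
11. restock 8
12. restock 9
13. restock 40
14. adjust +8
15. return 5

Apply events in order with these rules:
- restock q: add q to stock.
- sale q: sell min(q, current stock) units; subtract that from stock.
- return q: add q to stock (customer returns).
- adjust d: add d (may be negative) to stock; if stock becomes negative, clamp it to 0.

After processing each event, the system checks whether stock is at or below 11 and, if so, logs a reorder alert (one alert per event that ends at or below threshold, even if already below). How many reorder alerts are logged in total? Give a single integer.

Processing events:
Start: stock = 53
  Event 1 (sale 13): sell min(13,53)=13. stock: 53 - 13 = 40. total_sold = 13
  Event 2 (sale 12): sell min(12,40)=12. stock: 40 - 12 = 28. total_sold = 25
  Event 3 (sale 16): sell min(16,28)=16. stock: 28 - 16 = 12. total_sold = 41
  Event 4 (restock 10): 12 + 10 = 22
  Event 5 (sale 10): sell min(10,22)=10. stock: 22 - 10 = 12. total_sold = 51
  Event 6 (sale 25): sell min(25,12)=12. stock: 12 - 12 = 0. total_sold = 63
  Event 7 (sale 1): sell min(1,0)=0. stock: 0 - 0 = 0. total_sold = 63
  Event 8 (return 6): 0 + 6 = 6
  Event 9 (sale 16): sell min(16,6)=6. stock: 6 - 6 = 0. total_sold = 69
  Event 10 (sale 3): sell min(3,0)=0. stock: 0 - 0 = 0. total_sold = 69
  Event 11 (restock 8): 0 + 8 = 8
  Event 12 (restock 9): 8 + 9 = 17
  Event 13 (restock 40): 17 + 40 = 57
  Event 14 (adjust +8): 57 + 8 = 65
  Event 15 (return 5): 65 + 5 = 70
Final: stock = 70, total_sold = 69

Checking against threshold 11:
  After event 1: stock=40 > 11
  After event 2: stock=28 > 11
  After event 3: stock=12 > 11
  After event 4: stock=22 > 11
  After event 5: stock=12 > 11
  After event 6: stock=0 <= 11 -> ALERT
  After event 7: stock=0 <= 11 -> ALERT
  After event 8: stock=6 <= 11 -> ALERT
  After event 9: stock=0 <= 11 -> ALERT
  After event 10: stock=0 <= 11 -> ALERT
  After event 11: stock=8 <= 11 -> ALERT
  After event 12: stock=17 > 11
  After event 13: stock=57 > 11
  After event 14: stock=65 > 11
  After event 15: stock=70 > 11
Alert events: [6, 7, 8, 9, 10, 11]. Count = 6

Answer: 6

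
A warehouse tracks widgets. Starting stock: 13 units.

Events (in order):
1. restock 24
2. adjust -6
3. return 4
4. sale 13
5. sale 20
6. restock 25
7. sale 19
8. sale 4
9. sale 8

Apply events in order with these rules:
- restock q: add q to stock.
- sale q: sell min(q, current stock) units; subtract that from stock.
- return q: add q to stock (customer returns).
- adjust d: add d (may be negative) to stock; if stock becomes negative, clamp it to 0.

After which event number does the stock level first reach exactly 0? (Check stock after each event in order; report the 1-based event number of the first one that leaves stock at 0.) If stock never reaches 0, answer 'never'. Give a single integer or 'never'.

Answer: 9

Derivation:
Processing events:
Start: stock = 13
  Event 1 (restock 24): 13 + 24 = 37
  Event 2 (adjust -6): 37 + -6 = 31
  Event 3 (return 4): 31 + 4 = 35
  Event 4 (sale 13): sell min(13,35)=13. stock: 35 - 13 = 22. total_sold = 13
  Event 5 (sale 20): sell min(20,22)=20. stock: 22 - 20 = 2. total_sold = 33
  Event 6 (restock 25): 2 + 25 = 27
  Event 7 (sale 19): sell min(19,27)=19. stock: 27 - 19 = 8. total_sold = 52
  Event 8 (sale 4): sell min(4,8)=4. stock: 8 - 4 = 4. total_sold = 56
  Event 9 (sale 8): sell min(8,4)=4. stock: 4 - 4 = 0. total_sold = 60
Final: stock = 0, total_sold = 60

First zero at event 9.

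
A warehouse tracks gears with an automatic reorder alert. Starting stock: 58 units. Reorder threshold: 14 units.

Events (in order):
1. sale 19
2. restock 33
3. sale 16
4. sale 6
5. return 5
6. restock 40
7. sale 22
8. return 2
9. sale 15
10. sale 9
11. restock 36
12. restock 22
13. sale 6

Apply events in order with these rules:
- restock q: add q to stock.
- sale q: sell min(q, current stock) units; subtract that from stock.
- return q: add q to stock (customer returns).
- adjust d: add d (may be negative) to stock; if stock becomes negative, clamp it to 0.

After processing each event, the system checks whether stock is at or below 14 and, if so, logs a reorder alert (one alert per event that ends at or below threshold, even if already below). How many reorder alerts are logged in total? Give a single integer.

Processing events:
Start: stock = 58
  Event 1 (sale 19): sell min(19,58)=19. stock: 58 - 19 = 39. total_sold = 19
  Event 2 (restock 33): 39 + 33 = 72
  Event 3 (sale 16): sell min(16,72)=16. stock: 72 - 16 = 56. total_sold = 35
  Event 4 (sale 6): sell min(6,56)=6. stock: 56 - 6 = 50. total_sold = 41
  Event 5 (return 5): 50 + 5 = 55
  Event 6 (restock 40): 55 + 40 = 95
  Event 7 (sale 22): sell min(22,95)=22. stock: 95 - 22 = 73. total_sold = 63
  Event 8 (return 2): 73 + 2 = 75
  Event 9 (sale 15): sell min(15,75)=15. stock: 75 - 15 = 60. total_sold = 78
  Event 10 (sale 9): sell min(9,60)=9. stock: 60 - 9 = 51. total_sold = 87
  Event 11 (restock 36): 51 + 36 = 87
  Event 12 (restock 22): 87 + 22 = 109
  Event 13 (sale 6): sell min(6,109)=6. stock: 109 - 6 = 103. total_sold = 93
Final: stock = 103, total_sold = 93

Checking against threshold 14:
  After event 1: stock=39 > 14
  After event 2: stock=72 > 14
  After event 3: stock=56 > 14
  After event 4: stock=50 > 14
  After event 5: stock=55 > 14
  After event 6: stock=95 > 14
  After event 7: stock=73 > 14
  After event 8: stock=75 > 14
  After event 9: stock=60 > 14
  After event 10: stock=51 > 14
  After event 11: stock=87 > 14
  After event 12: stock=109 > 14
  After event 13: stock=103 > 14
Alert events: []. Count = 0

Answer: 0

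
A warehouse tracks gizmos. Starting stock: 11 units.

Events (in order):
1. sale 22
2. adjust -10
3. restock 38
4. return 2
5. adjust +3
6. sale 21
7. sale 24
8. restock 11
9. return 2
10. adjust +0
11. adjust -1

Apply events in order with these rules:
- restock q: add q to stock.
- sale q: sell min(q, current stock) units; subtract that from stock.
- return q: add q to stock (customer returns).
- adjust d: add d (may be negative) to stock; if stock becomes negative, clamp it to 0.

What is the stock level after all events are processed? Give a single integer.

Answer: 12

Derivation:
Processing events:
Start: stock = 11
  Event 1 (sale 22): sell min(22,11)=11. stock: 11 - 11 = 0. total_sold = 11
  Event 2 (adjust -10): 0 + -10 = 0 (clamped to 0)
  Event 3 (restock 38): 0 + 38 = 38
  Event 4 (return 2): 38 + 2 = 40
  Event 5 (adjust +3): 40 + 3 = 43
  Event 6 (sale 21): sell min(21,43)=21. stock: 43 - 21 = 22. total_sold = 32
  Event 7 (sale 24): sell min(24,22)=22. stock: 22 - 22 = 0. total_sold = 54
  Event 8 (restock 11): 0 + 11 = 11
  Event 9 (return 2): 11 + 2 = 13
  Event 10 (adjust +0): 13 + 0 = 13
  Event 11 (adjust -1): 13 + -1 = 12
Final: stock = 12, total_sold = 54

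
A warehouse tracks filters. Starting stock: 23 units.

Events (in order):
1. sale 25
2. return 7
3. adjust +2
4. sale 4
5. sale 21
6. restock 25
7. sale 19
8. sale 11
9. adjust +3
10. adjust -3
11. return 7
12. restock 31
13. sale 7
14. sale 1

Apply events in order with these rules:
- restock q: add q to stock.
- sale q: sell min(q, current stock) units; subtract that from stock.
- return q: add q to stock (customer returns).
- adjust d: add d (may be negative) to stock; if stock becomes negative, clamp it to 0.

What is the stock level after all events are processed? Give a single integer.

Processing events:
Start: stock = 23
  Event 1 (sale 25): sell min(25,23)=23. stock: 23 - 23 = 0. total_sold = 23
  Event 2 (return 7): 0 + 7 = 7
  Event 3 (adjust +2): 7 + 2 = 9
  Event 4 (sale 4): sell min(4,9)=4. stock: 9 - 4 = 5. total_sold = 27
  Event 5 (sale 21): sell min(21,5)=5. stock: 5 - 5 = 0. total_sold = 32
  Event 6 (restock 25): 0 + 25 = 25
  Event 7 (sale 19): sell min(19,25)=19. stock: 25 - 19 = 6. total_sold = 51
  Event 8 (sale 11): sell min(11,6)=6. stock: 6 - 6 = 0. total_sold = 57
  Event 9 (adjust +3): 0 + 3 = 3
  Event 10 (adjust -3): 3 + -3 = 0
  Event 11 (return 7): 0 + 7 = 7
  Event 12 (restock 31): 7 + 31 = 38
  Event 13 (sale 7): sell min(7,38)=7. stock: 38 - 7 = 31. total_sold = 64
  Event 14 (sale 1): sell min(1,31)=1. stock: 31 - 1 = 30. total_sold = 65
Final: stock = 30, total_sold = 65

Answer: 30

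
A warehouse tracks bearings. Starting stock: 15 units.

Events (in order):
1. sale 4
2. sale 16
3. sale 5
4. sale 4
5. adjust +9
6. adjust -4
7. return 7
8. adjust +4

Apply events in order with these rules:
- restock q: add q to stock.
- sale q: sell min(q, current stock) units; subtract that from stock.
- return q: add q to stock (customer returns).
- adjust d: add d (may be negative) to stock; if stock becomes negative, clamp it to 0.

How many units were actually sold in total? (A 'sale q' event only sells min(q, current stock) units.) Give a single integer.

Processing events:
Start: stock = 15
  Event 1 (sale 4): sell min(4,15)=4. stock: 15 - 4 = 11. total_sold = 4
  Event 2 (sale 16): sell min(16,11)=11. stock: 11 - 11 = 0. total_sold = 15
  Event 3 (sale 5): sell min(5,0)=0. stock: 0 - 0 = 0. total_sold = 15
  Event 4 (sale 4): sell min(4,0)=0. stock: 0 - 0 = 0. total_sold = 15
  Event 5 (adjust +9): 0 + 9 = 9
  Event 6 (adjust -4): 9 + -4 = 5
  Event 7 (return 7): 5 + 7 = 12
  Event 8 (adjust +4): 12 + 4 = 16
Final: stock = 16, total_sold = 15

Answer: 15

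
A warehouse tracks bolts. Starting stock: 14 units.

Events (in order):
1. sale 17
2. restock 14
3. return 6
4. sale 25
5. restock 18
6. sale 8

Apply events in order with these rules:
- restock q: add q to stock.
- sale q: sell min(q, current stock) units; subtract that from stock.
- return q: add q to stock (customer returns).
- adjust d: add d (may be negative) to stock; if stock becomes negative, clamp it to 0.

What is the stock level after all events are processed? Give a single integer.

Processing events:
Start: stock = 14
  Event 1 (sale 17): sell min(17,14)=14. stock: 14 - 14 = 0. total_sold = 14
  Event 2 (restock 14): 0 + 14 = 14
  Event 3 (return 6): 14 + 6 = 20
  Event 4 (sale 25): sell min(25,20)=20. stock: 20 - 20 = 0. total_sold = 34
  Event 5 (restock 18): 0 + 18 = 18
  Event 6 (sale 8): sell min(8,18)=8. stock: 18 - 8 = 10. total_sold = 42
Final: stock = 10, total_sold = 42

Answer: 10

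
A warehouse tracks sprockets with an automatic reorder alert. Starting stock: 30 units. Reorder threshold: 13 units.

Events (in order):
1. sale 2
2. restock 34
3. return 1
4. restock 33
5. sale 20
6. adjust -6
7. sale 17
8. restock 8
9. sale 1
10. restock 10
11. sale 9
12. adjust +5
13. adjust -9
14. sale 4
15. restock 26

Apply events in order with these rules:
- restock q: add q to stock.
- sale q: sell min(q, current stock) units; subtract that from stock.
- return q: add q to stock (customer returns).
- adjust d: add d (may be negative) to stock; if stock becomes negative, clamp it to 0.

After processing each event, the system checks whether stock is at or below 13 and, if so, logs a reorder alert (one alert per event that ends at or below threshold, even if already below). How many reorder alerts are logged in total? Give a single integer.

Processing events:
Start: stock = 30
  Event 1 (sale 2): sell min(2,30)=2. stock: 30 - 2 = 28. total_sold = 2
  Event 2 (restock 34): 28 + 34 = 62
  Event 3 (return 1): 62 + 1 = 63
  Event 4 (restock 33): 63 + 33 = 96
  Event 5 (sale 20): sell min(20,96)=20. stock: 96 - 20 = 76. total_sold = 22
  Event 6 (adjust -6): 76 + -6 = 70
  Event 7 (sale 17): sell min(17,70)=17. stock: 70 - 17 = 53. total_sold = 39
  Event 8 (restock 8): 53 + 8 = 61
  Event 9 (sale 1): sell min(1,61)=1. stock: 61 - 1 = 60. total_sold = 40
  Event 10 (restock 10): 60 + 10 = 70
  Event 11 (sale 9): sell min(9,70)=9. stock: 70 - 9 = 61. total_sold = 49
  Event 12 (adjust +5): 61 + 5 = 66
  Event 13 (adjust -9): 66 + -9 = 57
  Event 14 (sale 4): sell min(4,57)=4. stock: 57 - 4 = 53. total_sold = 53
  Event 15 (restock 26): 53 + 26 = 79
Final: stock = 79, total_sold = 53

Checking against threshold 13:
  After event 1: stock=28 > 13
  After event 2: stock=62 > 13
  After event 3: stock=63 > 13
  After event 4: stock=96 > 13
  After event 5: stock=76 > 13
  After event 6: stock=70 > 13
  After event 7: stock=53 > 13
  After event 8: stock=61 > 13
  After event 9: stock=60 > 13
  After event 10: stock=70 > 13
  After event 11: stock=61 > 13
  After event 12: stock=66 > 13
  After event 13: stock=57 > 13
  After event 14: stock=53 > 13
  After event 15: stock=79 > 13
Alert events: []. Count = 0

Answer: 0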